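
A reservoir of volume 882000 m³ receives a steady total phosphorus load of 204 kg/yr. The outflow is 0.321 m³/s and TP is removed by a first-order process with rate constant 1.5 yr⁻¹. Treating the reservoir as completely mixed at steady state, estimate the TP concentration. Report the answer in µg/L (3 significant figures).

Outflow Q = 0.321 m³/s × 3.156e+07 s/yr = 1.013e+07 m³/yr.
Steady-state CSTR mass balance: W = Q·C + k·V·C, so C = W/(Q + kV).
Q + kV = 1.013e+07 + 1.5·882000 = 1.145e+07 m³/yr.
C = 204/1.145e+07 = 1.781e-05 kg/m³ = 0.01781 mg/L = 17.81 µg/L.

17.8 µg/L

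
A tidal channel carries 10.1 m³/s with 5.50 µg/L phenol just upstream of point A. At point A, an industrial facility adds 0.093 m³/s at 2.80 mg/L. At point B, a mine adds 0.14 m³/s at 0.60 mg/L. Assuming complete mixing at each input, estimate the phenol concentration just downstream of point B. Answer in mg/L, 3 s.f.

5.50 µg/L = 0.0055 mg/L.
After input A: C = (10.1·0.0055 + 0.093·2.8) / 10.19 = 0.031 mg/L.
After input B: C = (10.19·0.031 + 0.14·0.6) / 10.33 = 0.03871 mg/L.

0.0387 mg/L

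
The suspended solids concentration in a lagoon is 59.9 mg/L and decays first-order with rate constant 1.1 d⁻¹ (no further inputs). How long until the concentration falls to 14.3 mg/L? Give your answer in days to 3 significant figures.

t = ln(C₀/C)/k = ln(59.9/14.3)/1.1 = 1.432/1.1 = 1.302 d.

1.30 d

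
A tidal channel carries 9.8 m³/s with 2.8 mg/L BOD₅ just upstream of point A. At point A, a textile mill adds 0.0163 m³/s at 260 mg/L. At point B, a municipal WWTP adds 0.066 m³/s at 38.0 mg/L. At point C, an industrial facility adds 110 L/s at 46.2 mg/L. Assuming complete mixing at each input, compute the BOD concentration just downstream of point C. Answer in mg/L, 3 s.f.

3.93 mg/L

After input A: C = (9.8·2.8 + 0.0163·260) / 9.816 = 3.227 mg/L.
After input B: C = (9.816·3.227 + 0.066·38) / 9.882 = 3.459 mg/L.
110 L/s = 0.11 m³/s.
After input C: C = (9.882·3.459 + 0.11·46.2) / 9.992 = 3.93 mg/L.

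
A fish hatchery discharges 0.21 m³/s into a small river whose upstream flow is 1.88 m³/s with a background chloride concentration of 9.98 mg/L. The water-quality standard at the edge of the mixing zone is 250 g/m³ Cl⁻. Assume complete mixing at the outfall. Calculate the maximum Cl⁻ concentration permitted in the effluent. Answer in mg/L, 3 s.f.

2400 mg/L

Mass balance: 250·2.09 = 0.21·Cₑ + 1.88·9.98.
Cₑ = (522.5 − 18.76) / 0.21 = 2399 mg/L.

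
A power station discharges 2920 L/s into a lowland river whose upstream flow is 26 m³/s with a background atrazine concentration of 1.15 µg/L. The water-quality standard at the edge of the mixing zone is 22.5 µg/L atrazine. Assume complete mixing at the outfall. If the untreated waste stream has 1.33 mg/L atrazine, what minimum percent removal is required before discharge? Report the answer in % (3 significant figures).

84.0 %

2920 L/s = 2.92 m³/s.
1.15 µg/L = 0.00115 mg/L.
22.5 µg/L = 0.0225 mg/L.
Mass balance: 0.0225·28.92 = 2.92·Cₑ + 26·0.00115.
Cₑ = (0.6507 − 0.0299) / 2.92 = 0.2126 mg/L.
Required removal = 1 − 0.2126/1.33 = 84.01 %.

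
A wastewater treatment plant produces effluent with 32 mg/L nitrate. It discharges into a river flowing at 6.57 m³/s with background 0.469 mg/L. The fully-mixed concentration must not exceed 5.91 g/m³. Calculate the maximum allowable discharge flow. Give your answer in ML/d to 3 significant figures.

118 ML/d

Mass balance at complete mixing: C_std·(Q_w + Q_r) = Q_w·C_e + Q_r·C_b.
Rearranging, Q_w = Q_r·(C_std − C_b)/(C_e − C_std) = 6.57·(5.91 − 0.469) / (32 − 5.91) = 1.37 m³/s.
= 118.4 ML/d.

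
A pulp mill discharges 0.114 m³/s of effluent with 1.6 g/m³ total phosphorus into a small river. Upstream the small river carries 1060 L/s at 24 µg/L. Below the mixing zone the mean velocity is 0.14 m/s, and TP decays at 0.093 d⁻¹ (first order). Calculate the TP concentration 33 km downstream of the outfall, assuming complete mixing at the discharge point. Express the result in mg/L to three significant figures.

0.137 mg/L

1060 L/s = 1.06 m³/s.
24 µg/L = 0.024 mg/L.
After complete mixing, C₀ = (0.114·1.6 + 1.06·0.024) / 1.174 = 0.177 mg/L.
Travel time t = 3.3e+04 m / 0.14 m/s = 2.357e+05 s = 2.728 d.
C = 0.177·exp(−0.093·2.728) = 0.177·0.7759 = 0.1374 mg/L.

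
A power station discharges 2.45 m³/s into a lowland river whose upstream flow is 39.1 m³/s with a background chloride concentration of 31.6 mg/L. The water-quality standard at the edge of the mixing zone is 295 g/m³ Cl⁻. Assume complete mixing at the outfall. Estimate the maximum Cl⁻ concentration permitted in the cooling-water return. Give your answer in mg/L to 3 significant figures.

4500 mg/L

Mass balance: 295·41.55 = 2.45·Cₑ + 39.1·31.6.
Cₑ = (1.226e+04 − 1236) / 2.45 = 4499 mg/L.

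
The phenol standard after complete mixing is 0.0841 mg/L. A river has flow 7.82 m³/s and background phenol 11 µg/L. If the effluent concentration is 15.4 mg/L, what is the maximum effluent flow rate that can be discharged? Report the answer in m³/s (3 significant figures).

0.0373 m³/s

11 µg/L = 0.011 mg/L.
Mass balance at complete mixing: C_std·(Q_w + Q_r) = Q_w·C_e + Q_r·C_b.
Rearranging, Q_w = Q_r·(C_std − C_b)/(C_e − C_std) = 7.82·(0.0841 − 0.011) / (15.4 − 0.0841) = 0.03732 m³/s.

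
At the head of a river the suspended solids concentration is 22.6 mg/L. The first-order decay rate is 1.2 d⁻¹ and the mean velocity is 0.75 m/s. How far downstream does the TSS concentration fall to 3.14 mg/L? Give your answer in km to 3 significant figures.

107 km

From C = C₀·e^(−kt), t = ln(C₀/C)/k = ln(22.6/3.14)/1.2 = 1.974/1.2 = 1.645 d.
Distance = v·t = 0.75 m/s × 1.421e+05 s = 1.066e+05 m = 106.6 km.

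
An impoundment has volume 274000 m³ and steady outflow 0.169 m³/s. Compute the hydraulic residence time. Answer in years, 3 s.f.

0.0514 yr

Q = 0.169 m³/s × 3.156e+07 s/yr = 5.333e+06 m³/yr.
Hydraulic residence time τ = V/Q = 274000/5.333e+06 = 0.05138 yr.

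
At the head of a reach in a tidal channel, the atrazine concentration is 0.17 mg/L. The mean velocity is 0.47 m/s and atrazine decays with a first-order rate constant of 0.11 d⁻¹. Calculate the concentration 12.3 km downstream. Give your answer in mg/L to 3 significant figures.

0.164 mg/L

Travel time t = 12.3 km / 0.47 m/s = 1.23e+04/0.47 = 2.617e+04 s = 0.3029 d.
First-order decay: C = 0.17·exp(−0.11·0.3029) = 0.17·0.9672 = 0.1644 mg/L.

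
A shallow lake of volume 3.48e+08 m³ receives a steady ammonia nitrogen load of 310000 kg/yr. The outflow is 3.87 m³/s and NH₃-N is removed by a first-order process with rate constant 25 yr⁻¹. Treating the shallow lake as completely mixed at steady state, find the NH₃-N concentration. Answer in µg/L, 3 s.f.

35.1 µg/L

Outflow Q = 3.87 m³/s × 3.156e+07 s/yr = 1.221e+08 m³/yr.
Steady-state CSTR mass balance: W = Q·C + k·V·C, so C = W/(Q + kV).
Q + kV = 1.221e+08 + 25·3.48e+08 = 8.822e+09 m³/yr.
C = 310000/8.822e+09 = 3.514e-05 kg/m³ = 0.03514 mg/L = 35.14 µg/L.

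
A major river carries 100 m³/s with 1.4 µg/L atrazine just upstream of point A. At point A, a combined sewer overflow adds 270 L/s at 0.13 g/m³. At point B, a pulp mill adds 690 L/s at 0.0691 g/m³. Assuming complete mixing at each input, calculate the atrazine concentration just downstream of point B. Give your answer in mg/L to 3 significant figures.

0.00221 mg/L

1.4 µg/L = 0.0014 mg/L.
270 L/s = 0.27 m³/s.
After input A: C = (100·0.0014 + 0.27·0.13) / 100.3 = 0.001746 mg/L.
690 L/s = 0.69 m³/s.
After input B: C = (100.3·0.001746 + 0.69·0.0691) / 101 = 0.002207 mg/L.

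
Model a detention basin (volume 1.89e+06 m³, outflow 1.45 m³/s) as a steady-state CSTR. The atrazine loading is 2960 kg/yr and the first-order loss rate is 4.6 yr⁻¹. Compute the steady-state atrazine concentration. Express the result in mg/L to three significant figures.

Outflow Q = 1.45 m³/s × 3.156e+07 s/yr = 4.576e+07 m³/yr.
Steady-state CSTR mass balance: W = Q·C + k·V·C, so C = W/(Q + kV).
Q + kV = 4.576e+07 + 4.6·1.89e+06 = 5.445e+07 m³/yr.
C = 2960/5.445e+07 = 5.436e-05 kg/m³ = 0.05436 mg/L.

0.0544 mg/L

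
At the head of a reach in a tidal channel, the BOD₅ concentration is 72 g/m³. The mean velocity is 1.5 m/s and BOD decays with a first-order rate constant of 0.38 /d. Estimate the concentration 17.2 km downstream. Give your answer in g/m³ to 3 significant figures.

68.5 g/m³

Travel time t = 17.2 km / 1.5 m/s = 1.72e+04/1.5 = 1.147e+04 s = 0.1327 d.
First-order decay: C = 72·exp(−0.38·0.1327) = 72·0.9508 = 68.46 g/m³.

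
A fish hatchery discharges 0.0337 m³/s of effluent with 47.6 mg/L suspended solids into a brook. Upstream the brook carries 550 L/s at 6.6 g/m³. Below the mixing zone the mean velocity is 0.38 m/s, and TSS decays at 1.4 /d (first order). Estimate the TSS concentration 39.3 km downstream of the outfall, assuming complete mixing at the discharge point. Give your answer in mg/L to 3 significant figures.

1.68 mg/L

550 L/s = 0.55 m³/s.
After complete mixing, C₀ = (0.0337·47.6 + 0.55·6.6) / 0.5837 = 8.967 mg/L.
Travel time t = 3.93e+04 m / 0.38 m/s = 1.034e+05 s = 1.197 d.
C = 8.967·exp(−1.4·1.197) = 8.967·0.1872 = 1.678 mg/L.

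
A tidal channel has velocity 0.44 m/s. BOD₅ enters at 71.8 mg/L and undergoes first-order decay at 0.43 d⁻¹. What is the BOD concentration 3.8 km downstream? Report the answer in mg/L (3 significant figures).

Travel time t = 3.8 km / 0.44 m/s = 3800/0.44 = 8636 s = 0.09996 d.
First-order decay: C = 71.8·exp(−0.43·0.09996) = 71.8·0.9579 = 68.78 mg/L.

68.8 mg/L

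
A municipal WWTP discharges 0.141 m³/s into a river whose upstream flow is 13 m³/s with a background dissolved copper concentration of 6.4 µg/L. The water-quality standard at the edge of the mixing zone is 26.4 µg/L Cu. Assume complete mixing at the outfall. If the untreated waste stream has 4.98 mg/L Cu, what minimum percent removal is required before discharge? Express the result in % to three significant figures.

6.4 µg/L = 0.0064 mg/L.
26.4 µg/L = 0.0264 mg/L.
Mass balance: 0.0264·13.14 = 0.141·Cₑ + 13·0.0064.
Cₑ = (0.3469 − 0.0832) / 0.141 = 1.87 mg/L.
Required removal = 1 − 1.87/4.98 = 62.44 %.

62.4 %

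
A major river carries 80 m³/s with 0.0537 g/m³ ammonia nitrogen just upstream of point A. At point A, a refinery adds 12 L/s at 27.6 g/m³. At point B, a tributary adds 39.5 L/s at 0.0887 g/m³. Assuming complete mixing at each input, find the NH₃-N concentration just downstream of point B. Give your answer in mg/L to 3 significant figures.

0.0578 mg/L

12 L/s = 0.012 m³/s.
After input A: C = (80·0.0537 + 0.012·27.6) / 80.01 = 0.05783 mg/L.
39.5 L/s = 0.0395 m³/s.
After input B: C = (80.01·0.05783 + 0.0395·0.0887) / 80.05 = 0.05785 mg/L.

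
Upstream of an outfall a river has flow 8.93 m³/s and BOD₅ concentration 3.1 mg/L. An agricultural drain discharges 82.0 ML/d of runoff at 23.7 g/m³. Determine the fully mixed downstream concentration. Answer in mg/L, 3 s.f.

5.08 mg/L

82.0 ML/d = 0.9491 m³/s.
Flow-weighted mixing gives C = (0.9491·23.7 + 8.93·3.1) / (0.9491 + 8.93) = 50.18/9.879 = 5.079 mg/L.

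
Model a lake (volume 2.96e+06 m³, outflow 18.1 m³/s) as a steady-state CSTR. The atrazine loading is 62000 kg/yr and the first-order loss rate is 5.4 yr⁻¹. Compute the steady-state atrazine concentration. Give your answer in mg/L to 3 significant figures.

0.106 mg/L

Outflow Q = 18.1 m³/s × 3.156e+07 s/yr = 5.712e+08 m³/yr.
Steady-state CSTR mass balance: W = Q·C + k·V·C, so C = W/(Q + kV).
Q + kV = 5.712e+08 + 5.4·2.96e+06 = 5.872e+08 m³/yr.
C = 62000/5.872e+08 = 0.0001056 kg/m³ = 0.1056 mg/L.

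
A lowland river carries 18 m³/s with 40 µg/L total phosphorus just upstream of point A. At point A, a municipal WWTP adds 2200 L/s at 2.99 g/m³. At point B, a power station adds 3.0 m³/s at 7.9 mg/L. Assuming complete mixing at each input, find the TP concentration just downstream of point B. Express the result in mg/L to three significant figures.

40 µg/L = 0.04 mg/L.
2200 L/s = 2.2 m³/s.
After input A: C = (18·0.04 + 2.2·2.99) / 20.2 = 0.3613 mg/L.
After input B: C = (20.2·0.3613 + 3·7.9) / 23.2 = 1.336 mg/L.

1.34 mg/L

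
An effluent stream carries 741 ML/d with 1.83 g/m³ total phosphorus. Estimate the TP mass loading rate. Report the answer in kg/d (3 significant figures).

741 ML/d = 8.576 m³/s.
Mass flux = Q·C = 8.576 m³/s × 1.83 g/m³ = 15.69 g/s.
= 15.69 g/s × 86.4 = 1356 kg/d.

1360 kg/d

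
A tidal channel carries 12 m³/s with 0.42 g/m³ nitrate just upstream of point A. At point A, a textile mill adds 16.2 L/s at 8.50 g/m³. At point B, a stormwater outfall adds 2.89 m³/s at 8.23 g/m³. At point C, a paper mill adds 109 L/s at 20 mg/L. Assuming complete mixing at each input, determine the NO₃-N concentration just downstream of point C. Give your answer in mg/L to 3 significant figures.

16.2 L/s = 0.0162 m³/s.
After input A: C = (12·0.42 + 0.0162·8.5) / 12.02 = 0.4309 mg/L.
After input B: C = (12.02·0.4309 + 2.89·8.23) / 14.91 = 1.943 mg/L.
109 L/s = 0.109 m³/s.
After input C: C = (14.91·1.943 + 0.109·20) / 15.02 = 2.074 mg/L.

2.07 mg/L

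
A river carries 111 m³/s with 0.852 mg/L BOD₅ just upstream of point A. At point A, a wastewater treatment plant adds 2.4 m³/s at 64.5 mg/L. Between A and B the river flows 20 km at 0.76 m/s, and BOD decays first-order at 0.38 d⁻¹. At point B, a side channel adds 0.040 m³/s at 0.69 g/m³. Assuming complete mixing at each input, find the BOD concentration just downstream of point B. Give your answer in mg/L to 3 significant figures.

After input A: C = (111·0.852 + 2.4·64.5) / 113.4 = 2.199 mg/L.
Over the 20 km reach to input B (t = 2.632e+04 s = 0.3046 d), decay gives C = 2.199·exp(−0.38·0.3046) = 1.959 mg/L.
After input B: C = (113.4·1.959 + 0.04·0.69) / 113.4 = 1.958 mg/L.

1.96 mg/L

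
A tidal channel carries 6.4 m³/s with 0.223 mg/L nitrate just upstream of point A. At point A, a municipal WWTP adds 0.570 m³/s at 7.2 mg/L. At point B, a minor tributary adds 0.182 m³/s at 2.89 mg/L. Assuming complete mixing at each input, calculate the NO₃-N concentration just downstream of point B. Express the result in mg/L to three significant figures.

0.847 mg/L

After input A: C = (6.4·0.223 + 0.57·7.2) / 6.97 = 0.7936 mg/L.
After input B: C = (6.97·0.7936 + 0.182·2.89) / 7.152 = 0.8469 mg/L.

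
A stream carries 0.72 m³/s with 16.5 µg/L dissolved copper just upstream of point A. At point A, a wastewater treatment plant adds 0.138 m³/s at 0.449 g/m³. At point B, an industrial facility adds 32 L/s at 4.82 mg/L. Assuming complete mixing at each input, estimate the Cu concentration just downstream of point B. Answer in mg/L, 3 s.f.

0.256 mg/L

16.5 µg/L = 0.0165 mg/L.
After input A: C = (0.72·0.0165 + 0.138·0.449) / 0.858 = 0.08606 mg/L.
32 L/s = 0.032 m³/s.
After input B: C = (0.858·0.08606 + 0.032·4.82) / 0.89 = 0.2563 mg/L.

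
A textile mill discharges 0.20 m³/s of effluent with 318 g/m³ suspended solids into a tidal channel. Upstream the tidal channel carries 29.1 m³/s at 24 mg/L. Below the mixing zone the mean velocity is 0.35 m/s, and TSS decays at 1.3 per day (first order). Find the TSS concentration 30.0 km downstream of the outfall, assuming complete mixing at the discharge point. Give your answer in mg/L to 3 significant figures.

7.16 mg/L

After complete mixing, C₀ = (0.2·318 + 29.1·24) / 29.3 = 26.01 mg/L.
Travel time t = 3e+04 m / 0.35 m/s = 8.571e+04 s = 0.9921 d.
C = 26.01·exp(−1.3·0.9921) = 26.01·0.2754 = 7.161 mg/L.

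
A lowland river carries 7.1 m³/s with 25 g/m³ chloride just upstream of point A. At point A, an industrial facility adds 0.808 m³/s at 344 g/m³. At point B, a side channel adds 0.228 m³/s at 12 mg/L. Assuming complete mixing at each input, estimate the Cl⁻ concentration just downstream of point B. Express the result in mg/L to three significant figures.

After input A: C = (7.1·25 + 0.808·344) / 7.908 = 57.59 mg/L.
After input B: C = (7.908·57.59 + 0.228·12) / 8.136 = 56.32 mg/L.

56.3 mg/L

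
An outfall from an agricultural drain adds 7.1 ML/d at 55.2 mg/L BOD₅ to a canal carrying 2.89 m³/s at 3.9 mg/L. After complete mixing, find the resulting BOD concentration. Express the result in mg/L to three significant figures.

5.32 mg/L

7.1 ML/d = 0.08218 m³/s.
Conservation of mass across the mixing zone: C = (0.08218·55.2 + 2.89·3.9) / (0.08218 + 2.89) = 15.81/2.972 = 5.318 mg/L.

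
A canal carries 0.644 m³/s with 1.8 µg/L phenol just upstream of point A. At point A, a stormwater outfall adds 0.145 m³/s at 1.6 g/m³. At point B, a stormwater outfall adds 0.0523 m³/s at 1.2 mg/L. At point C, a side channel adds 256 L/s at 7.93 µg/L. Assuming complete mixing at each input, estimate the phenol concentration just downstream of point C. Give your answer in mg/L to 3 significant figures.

1.8 µg/L = 0.0018 mg/L.
After input A: C = (0.644·0.0018 + 0.145·1.6) / 0.789 = 0.2955 mg/L.
After input B: C = (0.789·0.2955 + 0.0523·1.2) / 0.8413 = 0.3517 mg/L.
256 L/s = 0.256 m³/s.
7.93 µg/L = 0.00793 mg/L.
After input C: C = (0.8413·0.3517 + 0.256·0.00793) / 1.097 = 0.2715 mg/L.

0.272 mg/L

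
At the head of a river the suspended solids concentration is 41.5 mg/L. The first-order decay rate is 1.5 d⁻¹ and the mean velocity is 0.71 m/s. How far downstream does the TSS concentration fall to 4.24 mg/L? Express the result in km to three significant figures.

From C = C₀·e^(−kt), t = ln(C₀/C)/k = ln(41.5/4.24)/1.5 = 2.281/1.5 = 1.521 d.
Distance = v·t = 0.71 m/s × 1.314e+05 s = 9.329e+04 m = 93.29 km.

93.3 km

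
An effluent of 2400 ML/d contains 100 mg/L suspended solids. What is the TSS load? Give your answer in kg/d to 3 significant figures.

240000 kg/d

2400 ML/d = 27.78 m³/s.
Mass flux = Q·C = 27.78 m³/s × 100 g/m³ = 2778 g/s.
= 2778 g/s × 86.4 = 2.4e+05 kg/d.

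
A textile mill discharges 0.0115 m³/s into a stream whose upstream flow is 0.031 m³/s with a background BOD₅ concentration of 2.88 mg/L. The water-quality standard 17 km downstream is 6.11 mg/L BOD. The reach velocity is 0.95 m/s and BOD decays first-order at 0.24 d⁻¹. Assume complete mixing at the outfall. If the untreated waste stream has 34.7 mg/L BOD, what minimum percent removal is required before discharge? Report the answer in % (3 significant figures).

Travel time to the compliance point: t = 1.7e+04/0.95 = 1.789e+04 s = 0.2071 d; decay factor exp(−0.24·0.2071) = 0.9515.
So the concentration just after mixing may be at most 6.11/0.9515 = 6.421 mg/L.
Mass balance: 6.421·0.0425 = 0.0115·Cₑ + 0.031·2.88.
Cₑ = (0.2729 − 0.08928) / 0.0115 = 15.97 mg/L.
Required removal = 1 − 15.97/34.7 = 53.98 %.

54.0 %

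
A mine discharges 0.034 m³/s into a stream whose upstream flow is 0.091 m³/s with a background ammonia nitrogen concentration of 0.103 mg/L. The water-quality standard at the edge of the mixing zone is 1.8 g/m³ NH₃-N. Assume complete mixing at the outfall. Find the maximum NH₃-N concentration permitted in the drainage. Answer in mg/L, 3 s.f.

Mass balance: 1.8·0.125 = 0.034·Cₑ + 0.091·0.103.
Cₑ = (0.225 − 0.009373) / 0.034 = 6.342 mg/L.

6.34 mg/L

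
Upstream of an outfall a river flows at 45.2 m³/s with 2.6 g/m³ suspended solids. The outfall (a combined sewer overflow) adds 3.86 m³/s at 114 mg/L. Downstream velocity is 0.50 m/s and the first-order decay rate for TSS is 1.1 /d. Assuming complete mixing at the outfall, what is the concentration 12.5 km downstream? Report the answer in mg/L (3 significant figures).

After complete mixing, C₀ = (3.86·114 + 45.2·2.6) / 49.06 = 11.36 mg/L.
Travel time t = 1.25e+04 m / 0.50 m/s = 2.5e+04 s = 0.2894 d.
C = 11.36·exp(−1.1·0.2894) = 11.36·0.7274 = 8.267 mg/L.

8.27 mg/L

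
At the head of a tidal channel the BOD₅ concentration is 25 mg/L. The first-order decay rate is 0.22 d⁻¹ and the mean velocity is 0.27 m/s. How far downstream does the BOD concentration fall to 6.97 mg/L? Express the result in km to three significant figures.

From C = C₀·e^(−kt), t = ln(C₀/C)/k = ln(25/6.97)/0.22 = 1.277/0.22 = 5.806 d.
Distance = v·t = 0.27 m/s × 5.016e+05 s = 1.354e+05 m = 135.4 km.

135 km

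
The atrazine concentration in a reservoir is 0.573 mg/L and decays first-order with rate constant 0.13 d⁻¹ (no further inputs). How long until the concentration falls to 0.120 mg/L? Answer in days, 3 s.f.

t = ln(C₀/C)/k = ln(0.573/0.120)/0.13 = 1.563/0.13 = 12.03 d.

12.0 d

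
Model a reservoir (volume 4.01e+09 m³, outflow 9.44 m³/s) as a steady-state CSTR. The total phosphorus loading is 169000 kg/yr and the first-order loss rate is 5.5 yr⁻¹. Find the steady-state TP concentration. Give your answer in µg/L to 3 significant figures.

Outflow Q = 9.44 m³/s × 3.156e+07 s/yr = 2.979e+08 m³/yr.
Steady-state CSTR mass balance: W = Q·C + k·V·C, so C = W/(Q + kV).
Q + kV = 2.979e+08 + 5.5·4.01e+09 = 2.235e+10 m³/yr.
C = 169000/2.235e+10 = 7.561e-06 kg/m³ = 0.007561 mg/L = 7.561 µg/L.

7.56 µg/L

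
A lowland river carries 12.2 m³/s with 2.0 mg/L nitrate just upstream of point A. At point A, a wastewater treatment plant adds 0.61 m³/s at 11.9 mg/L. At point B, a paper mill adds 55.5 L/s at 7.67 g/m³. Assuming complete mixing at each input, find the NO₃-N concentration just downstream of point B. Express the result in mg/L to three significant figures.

2.49 mg/L

After input A: C = (12.2·2 + 0.61·11.9) / 12.81 = 2.471 mg/L.
55.5 L/s = 0.0555 m³/s.
After input B: C = (12.81·2.471 + 0.0555·7.67) / 12.87 = 2.494 mg/L.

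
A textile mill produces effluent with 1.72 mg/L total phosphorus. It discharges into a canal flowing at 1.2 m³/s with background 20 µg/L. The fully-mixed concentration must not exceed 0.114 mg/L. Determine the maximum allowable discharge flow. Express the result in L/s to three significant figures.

70.2 L/s

20 µg/L = 0.02 mg/L.
Mass balance at complete mixing: C_std·(Q_w + Q_r) = Q_w·C_e + Q_r·C_b.
Rearranging, Q_w = Q_r·(C_std − C_b)/(C_e − C_std) = 1.2·(0.114 − 0.02) / (1.72 − 0.114) = 0.07024 m³/s.
= 70.24 L/s.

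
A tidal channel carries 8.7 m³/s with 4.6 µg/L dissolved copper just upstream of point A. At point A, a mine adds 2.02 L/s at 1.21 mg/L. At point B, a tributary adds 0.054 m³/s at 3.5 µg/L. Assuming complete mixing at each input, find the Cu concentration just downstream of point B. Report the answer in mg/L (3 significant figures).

0.00487 mg/L

4.6 µg/L = 0.0046 mg/L.
2.02 L/s = 0.00202 m³/s.
After input A: C = (8.7·0.0046 + 0.00202·1.21) / 8.702 = 0.00488 mg/L.
3.5 µg/L = 0.0035 mg/L.
After input B: C = (8.702·0.00488 + 0.054·0.0035) / 8.756 = 0.004871 mg/L.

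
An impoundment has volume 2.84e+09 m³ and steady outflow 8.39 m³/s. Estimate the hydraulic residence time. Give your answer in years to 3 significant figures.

Q = 8.39 m³/s × 3.156e+07 s/yr = 2.648e+08 m³/yr.
Hydraulic residence time τ = V/Q = 2.84e+09/2.648e+08 = 10.73 yr.

10.7 yr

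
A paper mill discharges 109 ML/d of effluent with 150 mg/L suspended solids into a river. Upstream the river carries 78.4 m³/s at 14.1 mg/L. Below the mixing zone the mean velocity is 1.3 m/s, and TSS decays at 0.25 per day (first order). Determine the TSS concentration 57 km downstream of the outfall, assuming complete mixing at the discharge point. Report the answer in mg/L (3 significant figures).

14.3 mg/L

109 ML/d = 1.262 m³/s.
After complete mixing, C₀ = (1.262·150 + 78.4·14.1) / 79.66 = 16.25 mg/L.
Travel time t = 5.7e+04 m / 1.3 m/s = 4.385e+04 s = 0.5075 d.
C = 16.25·exp(−0.25·0.5075) = 16.25·0.8808 = 14.32 mg/L.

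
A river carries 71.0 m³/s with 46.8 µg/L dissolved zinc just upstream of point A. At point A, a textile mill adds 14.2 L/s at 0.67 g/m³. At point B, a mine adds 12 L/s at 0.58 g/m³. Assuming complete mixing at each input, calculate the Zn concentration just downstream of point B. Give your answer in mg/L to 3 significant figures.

46.8 µg/L = 0.0468 mg/L.
14.2 L/s = 0.0142 m³/s.
After input A: C = (71·0.0468 + 0.0142·0.67) / 71.01 = 0.04692 mg/L.
12 L/s = 0.012 m³/s.
After input B: C = (71.01·0.04692 + 0.012·0.58) / 71.03 = 0.04701 mg/L.

0.0470 mg/L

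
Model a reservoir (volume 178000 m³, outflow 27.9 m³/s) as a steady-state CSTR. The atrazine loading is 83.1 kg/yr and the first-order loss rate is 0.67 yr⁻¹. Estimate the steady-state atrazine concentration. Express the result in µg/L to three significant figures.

Outflow Q = 27.9 m³/s × 3.156e+07 s/yr = 8.805e+08 m³/yr.
Steady-state CSTR mass balance: W = Q·C + k·V·C, so C = W/(Q + kV).
Q + kV = 8.805e+08 + 0.67·178000 = 8.806e+08 m³/yr.
C = 83.1/8.806e+08 = 9.437e-08 kg/m³ = 9.437e-05 mg/L = 0.09437 µg/L.

0.0944 µg/L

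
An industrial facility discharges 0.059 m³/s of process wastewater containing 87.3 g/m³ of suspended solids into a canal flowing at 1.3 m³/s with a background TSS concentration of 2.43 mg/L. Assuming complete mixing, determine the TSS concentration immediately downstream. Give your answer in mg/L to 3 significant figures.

6.11 mg/L

Conservation of mass across the mixing zone: C = (0.059·87.3 + 1.3·2.43) / (0.059 + 1.3) = 8.31/1.359 = 6.115 mg/L.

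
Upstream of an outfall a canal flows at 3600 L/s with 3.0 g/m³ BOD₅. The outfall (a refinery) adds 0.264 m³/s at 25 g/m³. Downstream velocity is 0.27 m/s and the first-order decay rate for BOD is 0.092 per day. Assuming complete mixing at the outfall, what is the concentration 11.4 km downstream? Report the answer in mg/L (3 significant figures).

3600 L/s = 3.6 m³/s.
After complete mixing, C₀ = (0.264·25 + 3.6·3) / 3.864 = 4.503 mg/L.
Travel time t = 1.14e+04 m / 0.27 m/s = 4.222e+04 s = 0.4887 d.
C = 4.503·exp(−0.092·0.4887) = 4.503·0.956 = 4.305 mg/L.

4.31 mg/L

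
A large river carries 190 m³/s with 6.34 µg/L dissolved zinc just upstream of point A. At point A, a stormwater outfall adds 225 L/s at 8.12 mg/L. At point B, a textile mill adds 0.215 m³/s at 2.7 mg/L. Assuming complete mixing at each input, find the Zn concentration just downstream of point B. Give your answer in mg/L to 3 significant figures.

0.0190 mg/L

6.34 µg/L = 0.00634 mg/L.
225 L/s = 0.225 m³/s.
After input A: C = (190·0.00634 + 0.225·8.12) / 190.2 = 0.01594 mg/L.
After input B: C = (190.2·0.01594 + 0.215·2.7) / 190.4 = 0.01897 mg/L.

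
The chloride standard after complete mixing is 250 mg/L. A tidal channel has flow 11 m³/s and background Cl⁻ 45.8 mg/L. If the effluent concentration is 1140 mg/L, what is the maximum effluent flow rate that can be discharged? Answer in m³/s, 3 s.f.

2.52 m³/s

Mass balance at complete mixing: C_std·(Q_w + Q_r) = Q_w·C_e + Q_r·C_b.
Rearranging, Q_w = Q_r·(C_std − C_b)/(C_e − C_std) = 11·(250 − 45.8) / (1140 − 250) = 2.524 m³/s.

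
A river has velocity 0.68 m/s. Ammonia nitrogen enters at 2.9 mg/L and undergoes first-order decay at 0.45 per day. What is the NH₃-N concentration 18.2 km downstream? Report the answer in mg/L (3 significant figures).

Travel time t = 18.2 km / 0.68 m/s = 1.82e+04/0.68 = 2.676e+04 s = 0.3098 d.
First-order decay: C = 2.9·exp(−0.45·0.3098) = 2.9·0.8699 = 2.523 mg/L.

2.52 mg/L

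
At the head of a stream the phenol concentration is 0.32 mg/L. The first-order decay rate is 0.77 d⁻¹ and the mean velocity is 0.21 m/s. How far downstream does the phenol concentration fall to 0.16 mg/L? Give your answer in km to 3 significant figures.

From C = C₀·e^(−kt), t = ln(C₀/C)/k = ln(0.32/0.16)/0.77 = 0.6931/0.77 = 0.9002 d.
Distance = v·t = 0.21 m/s × 7.778e+04 s = 1.633e+04 m = 16.33 km.

16.3 km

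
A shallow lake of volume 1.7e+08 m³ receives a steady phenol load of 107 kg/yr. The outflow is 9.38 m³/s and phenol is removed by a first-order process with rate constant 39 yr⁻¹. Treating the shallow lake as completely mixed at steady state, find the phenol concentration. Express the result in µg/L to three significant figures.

Outflow Q = 9.38 m³/s × 3.156e+07 s/yr = 2.96e+08 m³/yr.
Steady-state CSTR mass balance: W = Q·C + k·V·C, so C = W/(Q + kV).
Q + kV = 2.96e+08 + 39·1.7e+08 = 6.926e+09 m³/yr.
C = 107/6.926e+09 = 1.545e-08 kg/m³ = 1.545e-05 mg/L = 0.01545 µg/L.

0.0154 µg/L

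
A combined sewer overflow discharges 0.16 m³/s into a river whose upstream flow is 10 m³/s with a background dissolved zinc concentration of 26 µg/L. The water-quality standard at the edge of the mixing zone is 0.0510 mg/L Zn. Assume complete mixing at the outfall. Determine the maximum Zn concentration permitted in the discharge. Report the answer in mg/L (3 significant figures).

1.61 mg/L

26 µg/L = 0.026 mg/L.
Mass balance: 0.051·10.16 = 0.16·Cₑ + 10·0.026.
Cₑ = (0.5182 − 0.26) / 0.16 = 1.613 mg/L.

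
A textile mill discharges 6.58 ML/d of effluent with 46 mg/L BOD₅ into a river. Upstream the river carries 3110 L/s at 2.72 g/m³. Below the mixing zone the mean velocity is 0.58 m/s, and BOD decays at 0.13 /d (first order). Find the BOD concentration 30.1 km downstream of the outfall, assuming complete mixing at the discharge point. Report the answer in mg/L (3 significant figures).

3.47 mg/L

6.58 ML/d = 0.07616 m³/s.
3110 L/s = 3.11 m³/s.
After complete mixing, C₀ = (0.07616·46 + 3.11·2.72) / 3.186 = 3.755 mg/L.
Travel time t = 3.01e+04 m / 0.58 m/s = 5.19e+04 s = 0.6007 d.
C = 3.755·exp(−0.13·0.6007) = 3.755·0.9249 = 3.472 mg/L.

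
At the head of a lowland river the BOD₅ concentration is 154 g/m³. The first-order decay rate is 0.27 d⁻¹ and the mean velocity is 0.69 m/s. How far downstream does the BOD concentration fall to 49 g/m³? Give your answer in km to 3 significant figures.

From C = C₀·e^(−kt), t = ln(C₀/C)/k = ln(154/49)/0.27 = 1.145/0.27 = 4.241 d.
Distance = v·t = 0.69 m/s × 3.664e+05 s = 2.528e+05 m = 252.8 km.

253 km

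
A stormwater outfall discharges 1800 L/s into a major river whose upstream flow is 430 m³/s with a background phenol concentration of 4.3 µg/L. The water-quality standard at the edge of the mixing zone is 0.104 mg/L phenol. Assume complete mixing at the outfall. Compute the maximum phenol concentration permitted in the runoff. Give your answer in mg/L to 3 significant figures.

23.9 mg/L

1800 L/s = 1.8 m³/s.
4.3 µg/L = 0.0043 mg/L.
Mass balance: 0.104·431.8 = 1.8·Cₑ + 430·0.0043.
Cₑ = (44.91 − 1.849) / 1.8 = 23.92 mg/L.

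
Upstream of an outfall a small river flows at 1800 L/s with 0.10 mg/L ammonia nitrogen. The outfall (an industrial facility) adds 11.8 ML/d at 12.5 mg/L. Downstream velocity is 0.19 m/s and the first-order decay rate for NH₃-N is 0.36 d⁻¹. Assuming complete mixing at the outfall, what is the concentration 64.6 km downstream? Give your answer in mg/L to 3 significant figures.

0.236 mg/L

11.8 ML/d = 0.1366 m³/s.
1800 L/s = 1.8 m³/s.
After complete mixing, C₀ = (0.1366·12.5 + 1.8·0.1) / 1.937 = 0.9745 mg/L.
Travel time t = 6.46e+04 m / 0.19 m/s = 3.4e+05 s = 3.935 d.
C = 0.9745·exp(−0.36·3.935) = 0.9745·0.2425 = 0.2363 mg/L.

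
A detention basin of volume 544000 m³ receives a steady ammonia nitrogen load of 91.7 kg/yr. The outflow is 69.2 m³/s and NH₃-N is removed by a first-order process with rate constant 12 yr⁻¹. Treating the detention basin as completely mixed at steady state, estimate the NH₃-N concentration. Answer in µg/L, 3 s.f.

0.0419 µg/L

Outflow Q = 69.2 m³/s × 3.156e+07 s/yr = 2.184e+09 m³/yr.
Steady-state CSTR mass balance: W = Q·C + k·V·C, so C = W/(Q + kV).
Q + kV = 2.184e+09 + 12·544000 = 2.19e+09 m³/yr.
C = 91.7/2.19e+09 = 4.187e-08 kg/m³ = 4.187e-05 mg/L = 0.04187 µg/L.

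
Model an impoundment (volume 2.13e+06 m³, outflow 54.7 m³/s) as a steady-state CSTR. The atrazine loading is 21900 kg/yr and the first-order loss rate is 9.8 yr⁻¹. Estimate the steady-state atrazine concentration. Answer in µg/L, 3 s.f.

Outflow Q = 54.7 m³/s × 3.156e+07 s/yr = 1.726e+09 m³/yr.
Steady-state CSTR mass balance: W = Q·C + k·V·C, so C = W/(Q + kV).
Q + kV = 1.726e+09 + 9.8·2.13e+06 = 1.747e+09 m³/yr.
C = 21900/1.747e+09 = 1.254e-05 kg/m³ = 0.01254 mg/L = 12.54 µg/L.

12.5 µg/L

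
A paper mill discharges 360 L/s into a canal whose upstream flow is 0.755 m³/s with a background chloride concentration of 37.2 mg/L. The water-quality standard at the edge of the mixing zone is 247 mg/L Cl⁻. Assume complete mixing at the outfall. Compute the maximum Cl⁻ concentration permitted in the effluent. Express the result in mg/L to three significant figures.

360 L/s = 0.36 m³/s.
Mass balance: 247·1.115 = 0.36·Cₑ + 0.755·37.2.
Cₑ = (275.4 − 28.09) / 0.36 = 687 mg/L.

687 mg/L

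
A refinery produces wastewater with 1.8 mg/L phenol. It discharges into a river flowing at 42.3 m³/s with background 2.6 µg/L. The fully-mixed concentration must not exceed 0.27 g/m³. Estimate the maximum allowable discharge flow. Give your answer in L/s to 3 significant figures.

7390 L/s

2.6 µg/L = 0.0026 mg/L.
Mass balance at complete mixing: C_std·(Q_w + Q_r) = Q_w·C_e + Q_r·C_b.
Rearranging, Q_w = Q_r·(C_std − C_b)/(C_e − C_std) = 42.3·(0.27 − 0.0026) / (1.8 − 0.27) = 7.393 m³/s.
= 7393 L/s.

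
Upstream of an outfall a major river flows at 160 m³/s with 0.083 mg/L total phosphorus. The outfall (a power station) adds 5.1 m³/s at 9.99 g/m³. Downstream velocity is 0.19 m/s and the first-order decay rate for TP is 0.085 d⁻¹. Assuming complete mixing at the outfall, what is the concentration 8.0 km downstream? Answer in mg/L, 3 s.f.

0.373 mg/L

After complete mixing, C₀ = (5.1·9.99 + 160·0.083) / 165.1 = 0.389 mg/L.
Travel time t = 8000 m / 0.19 m/s = 4.211e+04 s = 0.4873 d.
C = 0.389·exp(−0.085·0.4873) = 0.389·0.9594 = 0.3732 mg/L.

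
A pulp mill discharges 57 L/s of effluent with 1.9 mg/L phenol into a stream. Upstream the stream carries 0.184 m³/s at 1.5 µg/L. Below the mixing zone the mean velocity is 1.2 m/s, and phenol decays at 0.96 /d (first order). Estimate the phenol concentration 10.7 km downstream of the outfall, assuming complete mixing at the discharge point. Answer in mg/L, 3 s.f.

57 L/s = 0.057 m³/s.
1.5 µg/L = 0.0015 mg/L.
After complete mixing, C₀ = (0.057·1.9 + 0.184·0.0015) / 0.241 = 0.4505 mg/L.
Travel time t = 1.07e+04 m / 1.2 m/s = 8917 s = 0.1032 d.
C = 0.4505·exp(−0.96·0.1032) = 0.4505·0.9057 = 0.408 mg/L.

0.408 mg/L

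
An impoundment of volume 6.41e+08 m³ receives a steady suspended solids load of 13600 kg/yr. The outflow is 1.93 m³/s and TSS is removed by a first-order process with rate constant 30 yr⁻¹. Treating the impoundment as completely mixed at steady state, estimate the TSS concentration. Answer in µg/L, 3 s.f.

0.705 µg/L

Outflow Q = 1.93 m³/s × 3.156e+07 s/yr = 6.091e+07 m³/yr.
Steady-state CSTR mass balance: W = Q·C + k·V·C, so C = W/(Q + kV).
Q + kV = 6.091e+07 + 30·6.41e+08 = 1.929e+10 m³/yr.
C = 13600/1.929e+10 = 7.05e-07 kg/m³ = 0.000705 mg/L = 0.705 µg/L.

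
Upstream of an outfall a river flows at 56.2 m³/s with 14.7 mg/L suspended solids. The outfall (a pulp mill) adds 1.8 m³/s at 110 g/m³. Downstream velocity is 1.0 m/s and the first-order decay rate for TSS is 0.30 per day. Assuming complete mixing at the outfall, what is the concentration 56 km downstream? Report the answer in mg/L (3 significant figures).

After complete mixing, C₀ = (1.8·110 + 56.2·14.7) / 58 = 17.66 mg/L.
Travel time t = 5.6e+04 m / 1.0 m/s = 5.6e+04 s = 0.6481 d.
C = 17.66·exp(−0.30·0.6481) = 17.66·0.8233 = 14.54 mg/L.

14.5 mg/L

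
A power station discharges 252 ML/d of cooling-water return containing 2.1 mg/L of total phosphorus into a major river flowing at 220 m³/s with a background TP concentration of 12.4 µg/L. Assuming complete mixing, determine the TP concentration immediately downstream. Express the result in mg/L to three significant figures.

252 ML/d = 2.917 m³/s.
12.4 µg/L = 0.0124 mg/L.
By mass balance at complete mixing, C = (2.917·2.1 + 220·0.0124) / (2.917 + 220) = 8.853/222.9 = 0.03971 mg/L.

0.0397 mg/L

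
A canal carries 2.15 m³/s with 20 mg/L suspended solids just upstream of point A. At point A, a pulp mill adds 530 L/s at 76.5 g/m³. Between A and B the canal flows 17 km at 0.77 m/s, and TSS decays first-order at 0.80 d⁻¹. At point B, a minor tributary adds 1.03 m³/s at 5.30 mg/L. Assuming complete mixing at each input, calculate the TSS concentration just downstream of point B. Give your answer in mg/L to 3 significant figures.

19.8 mg/L

530 L/s = 0.53 m³/s.
After input A: C = (2.15·20 + 0.53·76.5) / 2.68 = 31.17 mg/L.
Over the 17 km reach to input B (t = 2.208e+04 s = 0.2555 d), decay gives C = 31.17·exp(−0.80·0.2555) = 25.41 mg/L.
After input B: C = (2.68·25.41 + 1.03·5.3) / 3.71 = 19.83 mg/L.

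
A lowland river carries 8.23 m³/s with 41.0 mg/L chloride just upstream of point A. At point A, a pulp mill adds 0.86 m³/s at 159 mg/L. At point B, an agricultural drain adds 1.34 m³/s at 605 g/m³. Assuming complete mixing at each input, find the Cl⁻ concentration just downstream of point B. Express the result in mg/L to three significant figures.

After input A: C = (8.23·41 + 0.86·159) / 9.09 = 52.16 mg/L.
After input B: C = (9.09·52.16 + 1.34·605) / 10.43 = 123.2 mg/L.

123 mg/L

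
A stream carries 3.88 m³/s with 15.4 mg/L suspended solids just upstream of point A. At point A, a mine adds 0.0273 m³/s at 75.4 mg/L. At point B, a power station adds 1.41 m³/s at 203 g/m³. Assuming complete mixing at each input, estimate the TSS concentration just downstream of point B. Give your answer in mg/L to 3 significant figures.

65.5 mg/L

After input A: C = (3.88·15.4 + 0.0273·75.4) / 3.907 = 15.82 mg/L.
After input B: C = (3.907·15.82 + 1.41·203) / 5.317 = 65.45 mg/L.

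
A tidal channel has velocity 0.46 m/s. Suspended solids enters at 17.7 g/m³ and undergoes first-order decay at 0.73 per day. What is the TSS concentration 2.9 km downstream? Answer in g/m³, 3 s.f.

16.8 g/m³

Travel time t = 2.9 km / 0.46 m/s = 2900/0.46 = 6304 s = 0.07297 d.
First-order decay: C = 17.7·exp(−0.73·0.07297) = 17.7·0.9481 = 16.78 g/m³.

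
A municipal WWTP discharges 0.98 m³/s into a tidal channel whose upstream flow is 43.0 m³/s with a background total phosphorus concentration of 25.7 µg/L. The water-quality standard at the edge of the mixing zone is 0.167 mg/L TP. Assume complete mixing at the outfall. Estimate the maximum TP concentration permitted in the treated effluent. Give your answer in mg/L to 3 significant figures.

6.37 mg/L

25.7 µg/L = 0.0257 mg/L.
Mass balance: 0.167·43.98 = 0.98·Cₑ + 43·0.0257.
Cₑ = (7.345 − 1.105) / 0.98 = 6.367 mg/L.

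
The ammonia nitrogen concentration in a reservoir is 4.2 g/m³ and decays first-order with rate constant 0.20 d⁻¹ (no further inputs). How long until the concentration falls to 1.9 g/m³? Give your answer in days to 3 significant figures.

t = ln(C₀/C)/k = ln(4.2/1.9)/0.20 = 0.7932/0.20 = 3.966 d.

3.97 d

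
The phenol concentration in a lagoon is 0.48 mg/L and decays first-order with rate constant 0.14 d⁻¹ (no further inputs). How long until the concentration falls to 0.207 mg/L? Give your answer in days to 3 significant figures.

t = ln(C₀/C)/k = ln(0.48/0.207)/0.14 = 0.8411/0.14 = 6.008 d.

6.01 d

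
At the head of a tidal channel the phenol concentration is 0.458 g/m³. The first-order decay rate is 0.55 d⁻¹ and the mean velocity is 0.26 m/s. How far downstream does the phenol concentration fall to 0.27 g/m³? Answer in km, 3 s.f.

From C = C₀·e^(−kt), t = ln(C₀/C)/k = ln(0.458/0.27)/0.55 = 0.5284/0.55 = 0.9608 d.
Distance = v·t = 0.26 m/s × 8.301e+04 s = 2.158e+04 m = 21.58 km.

21.6 km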